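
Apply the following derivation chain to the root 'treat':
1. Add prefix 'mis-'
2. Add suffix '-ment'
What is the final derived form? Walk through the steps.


Step 1: Add prefix 'mis-' to 'treat' = 'mistreat'
Step 2: Add suffix '-ment' to 'mistreat' = 'mistreatment'

mistreatment


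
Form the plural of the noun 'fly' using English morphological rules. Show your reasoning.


Apply rule: Change -y to -ies (consonant + y). 'fly' becomes 'flies'.

flies


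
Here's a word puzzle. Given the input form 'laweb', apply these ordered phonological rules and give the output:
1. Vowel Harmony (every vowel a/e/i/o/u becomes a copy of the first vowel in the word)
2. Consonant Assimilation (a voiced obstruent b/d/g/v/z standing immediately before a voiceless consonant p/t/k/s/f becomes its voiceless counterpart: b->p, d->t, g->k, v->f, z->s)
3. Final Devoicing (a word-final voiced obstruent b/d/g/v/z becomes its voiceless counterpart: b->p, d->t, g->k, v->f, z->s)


Starting form: 'laweb'
Rule 1: Vowel Harmony: all vowels become 'a' (matching first vowel). 'laweb' -> 'lawab'
Rule 2: Consonant Assimilation: no voiced obstruent (b/d/g/v/z) stands immediately before a voiceless consonant (p/t/k/s/f). No change.
Rule 3: Final Devoicing: word-final voiced obstruent 'b' becomes voiceless 'p'. 'lawab' -> 'lawap'
Final form: 'lawap'

lawap


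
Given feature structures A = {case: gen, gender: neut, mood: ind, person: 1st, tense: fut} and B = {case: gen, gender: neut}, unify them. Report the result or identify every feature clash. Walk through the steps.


Compare features:
case: A=gen vs B=gen -> unified: gen
gender: A=neut vs B=neut -> unified: neut
mood: A=ind vs B=_ -> unified: ind
person: A=1st vs B=_ -> unified: 1st
tense: A=fut vs B=_ -> unified: fut
No clashes found.

Unified: {case: gen, gender: neut, mood: ind, person: 1st, tense: fut}


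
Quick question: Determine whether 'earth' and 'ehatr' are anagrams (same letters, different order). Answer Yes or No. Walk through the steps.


Sorted letters of 'earth': 'aehrt'
Sorted letters of 'ehatr': 'aehrt'
They match.

Yes


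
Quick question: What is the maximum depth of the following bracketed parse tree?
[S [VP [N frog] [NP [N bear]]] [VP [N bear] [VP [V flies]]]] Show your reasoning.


Count bracket nesting levels:
'[' at pos 0: depth = 1
'[' at pos 3: depth = 2
'[' at pos 7: depth = 3
'[' at pos 16: depth = 3
'[' at pos 20: depth = 4
'[' at pos 31: depth = 2
'[' at pos 35: depth = 3
'[' at pos 44: depth = 3
'[' at pos 48: depth = 4
Maximum depth reached: 4

4


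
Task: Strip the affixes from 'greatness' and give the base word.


Remove suffix '-ness' from 'greatness' to get root 'great'.

great


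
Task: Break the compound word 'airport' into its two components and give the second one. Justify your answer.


Split 'airport' into 'air' + 'port'. The second part is 'port'.

port


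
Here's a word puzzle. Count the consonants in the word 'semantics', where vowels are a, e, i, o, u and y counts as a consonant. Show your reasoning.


Consonants in 'semantics': s, m, n, t, c, s = 6 consonants.

6


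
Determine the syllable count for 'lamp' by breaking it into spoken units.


Break 'lamp' into syllables: lamp -> lamp = 1 syllable

1 syllable


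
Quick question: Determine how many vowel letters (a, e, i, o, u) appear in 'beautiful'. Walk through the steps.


Vowels in 'beautiful': e, a, u, i, u = 5 vowels.

5


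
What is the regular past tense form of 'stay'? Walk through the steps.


Apply rule: Add -ed. 'stay' becomes 'stayed'.

stayed


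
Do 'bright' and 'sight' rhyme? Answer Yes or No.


Rime (stressed vowel + following sounds) of 'bright': -ight = /aɪt/
Rime of 'sight': -ight = /aɪt/
/aɪt/ and /aɪt/ are the same ending sound, so the words rhyme.

Yes


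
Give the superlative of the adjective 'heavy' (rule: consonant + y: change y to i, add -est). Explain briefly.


Apply superlative formation (consonant + y: change y to i, add -est): 'heavy' -> 'heaviest'.

heaviest


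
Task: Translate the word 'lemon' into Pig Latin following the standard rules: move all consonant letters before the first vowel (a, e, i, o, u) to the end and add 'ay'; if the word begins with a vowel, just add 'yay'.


'lemon': move consonant cluster 'l' to end and add 'ay': 'emonlay'.

emonlay


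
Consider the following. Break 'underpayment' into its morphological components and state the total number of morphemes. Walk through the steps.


Step 1: Identify prefix: 'under' (meaning: beneath/insufficient)
Step 2: Identify root: 'pay'
Step 3: Identify suffix(es): 'ment'
Decomposition: under- (prefix: beneath/insufficient) + pay (root) + -ment (suffix: action/result)
Total morphemes: 3

3 morphemes (under- (prefix: beneath/insufficient) + pay (root) + -ment (suffix: action/result))


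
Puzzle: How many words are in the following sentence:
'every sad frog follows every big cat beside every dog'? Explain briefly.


Split into words: every | sad | frog | follows | every | big | cat | beside | every | dog = 10 words.

10


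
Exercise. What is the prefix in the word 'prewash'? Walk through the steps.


The word 'prewash' = 'pre' (prefix) + 'wash' (root). The prefix is 'pre'.

pre


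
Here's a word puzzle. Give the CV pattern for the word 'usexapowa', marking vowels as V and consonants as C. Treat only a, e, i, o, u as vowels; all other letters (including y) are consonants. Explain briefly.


Letter mapping: u = V, s = C, e = V, x = C, a = V, p = C, o = V, w = C, a = V.

VCVCVCVCV


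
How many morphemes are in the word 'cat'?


Decomposition: cat (free morpheme) = 1 morpheme(s)

1 morphemes


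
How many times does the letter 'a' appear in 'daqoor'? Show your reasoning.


Letter 'a' in 'daqoor': found at position(s) 2 = 1 occurrence(s).

1


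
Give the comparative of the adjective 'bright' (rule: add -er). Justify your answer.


Apply comparative formation (add -er): 'bright' -> 'brighter'.

brighter


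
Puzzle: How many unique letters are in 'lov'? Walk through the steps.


Unique letters in 'lov': {l, o, v} = 3 distinct letters.

3


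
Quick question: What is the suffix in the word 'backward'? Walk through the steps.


The word 'backward' = 'back' (root) + '-ward' (suffix). The suffix is '-ward'.

ward


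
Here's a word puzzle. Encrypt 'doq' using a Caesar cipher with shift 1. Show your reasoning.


Shift each letter by 1: d -> e, o -> p, q -> r. Result: 'epr'.

epr


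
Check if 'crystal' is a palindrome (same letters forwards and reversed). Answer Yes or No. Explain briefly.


Forward: 'crystal'
Reversed: 'latsyrc'
They differ.

No


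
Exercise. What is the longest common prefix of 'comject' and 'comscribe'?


Compare from the start: 3 characters match: 'com'. Mismatch at position 4: 'j' vs 's'.

com


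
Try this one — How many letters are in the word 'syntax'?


Spell out 'syntax' and number each letter: s(1), y(2), n(3), t(4), a(5), x(6). Total: 6 letters.

6


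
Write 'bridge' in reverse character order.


Reverse 'bridge' character by character: 'egdirb'.

egdirb


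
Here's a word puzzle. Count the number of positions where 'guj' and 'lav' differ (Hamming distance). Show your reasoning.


Alignment:
Position 1: 'g' vs 'l' = DIFFER
Position 2: 'u' vs 'a' = DIFFER
Position 3: 'j' vs 'v' = DIFFER
Total differences: 3

3


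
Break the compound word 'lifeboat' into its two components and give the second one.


Split 'lifeboat' into 'life' + 'boat'. The second part is 'boat'.

boat


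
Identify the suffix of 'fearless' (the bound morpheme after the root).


The word 'fearless' = 'fear' (root) + '-less' (suffix). The suffix is '-less'.

less


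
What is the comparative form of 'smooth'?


Apply comparative formation (add -er): 'smooth' -> 'smoother'.

smoother


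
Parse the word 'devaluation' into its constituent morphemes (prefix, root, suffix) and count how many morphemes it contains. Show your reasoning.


Step 1: Identify prefix: 'de' (meaning: reverse/remove)
Step 2: Identify root: 'value'
Step 3: Identify suffix(es): 'ation'
Decomposition: de- (prefix: reverse/remove) + value (root) + -ation (suffix: act of)
Total morphemes: 3

3 morphemes (de- (prefix: reverse/remove) + value (root) + -ation (suffix: act of))


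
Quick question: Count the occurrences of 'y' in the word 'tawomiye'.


Letter 'y' in 'tawomiye': found at position(s) 7 = 1 occurrence(s).

1


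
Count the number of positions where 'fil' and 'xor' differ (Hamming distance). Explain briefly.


Alignment:
Position 1: 'f' vs 'x' = DIFFER
Position 2: 'i' vs 'o' = DIFFER
Position 3: 'l' vs 'r' = DIFFER
Total differences: 3

3


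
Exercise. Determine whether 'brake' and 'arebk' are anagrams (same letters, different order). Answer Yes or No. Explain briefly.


Sorted letters of 'brake': 'abekr'
Sorted letters of 'arebk': 'abekr'
They match.

Yes


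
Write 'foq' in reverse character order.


Reverse 'foq' character by character: 'qof'.

qof


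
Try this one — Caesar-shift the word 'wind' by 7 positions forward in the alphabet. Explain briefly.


Shift each letter by 7: w -> d, i -> p, n -> u, d -> k. Result: 'dpuk'.

dpuk


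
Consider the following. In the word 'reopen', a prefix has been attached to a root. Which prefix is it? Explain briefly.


The word 'reopen' = 're' (prefix) + 'open' (root). The prefix is 're'.

re


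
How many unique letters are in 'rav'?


Unique letters in 'rav': {a, r, v} = 3 distinct letters.

3


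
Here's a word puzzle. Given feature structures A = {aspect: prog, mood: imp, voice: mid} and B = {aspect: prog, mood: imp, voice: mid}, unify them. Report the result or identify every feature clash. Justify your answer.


Compare features:
aspect: A=prog vs B=prog -> unified: prog
mood: A=imp vs B=imp -> unified: imp
voice: A=mid vs B=mid -> unified: mid
No clashes found.

Unified: {aspect: prog, mood: imp, voice: mid}


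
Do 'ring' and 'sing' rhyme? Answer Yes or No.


Rime (stressed vowel + following sounds) of 'ring': -ing = /ɪŋ/
Rime of 'sing': -ing = /ɪŋ/
/ɪŋ/ and /ɪŋ/ are the same ending sound, so the words rhyme.

Yes


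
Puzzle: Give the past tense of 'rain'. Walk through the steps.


Apply rule: Add -ed. 'rain' becomes 'rained'.

rained


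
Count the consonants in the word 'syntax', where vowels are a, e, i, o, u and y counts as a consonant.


Consonants in 'syntax': s, y, n, t, x = 5 consonants.

5


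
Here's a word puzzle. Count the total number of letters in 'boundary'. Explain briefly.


Spell out 'boundary' and number each letter: b(1), o(2), u(3), n(4), d(5), a(6), r(7), y(8). Total: 8 letters.

8


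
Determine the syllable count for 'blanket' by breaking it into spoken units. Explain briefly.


Break 'blanket' into syllables: blan-ket -> blan | ket = 2 syllables

2 syllables


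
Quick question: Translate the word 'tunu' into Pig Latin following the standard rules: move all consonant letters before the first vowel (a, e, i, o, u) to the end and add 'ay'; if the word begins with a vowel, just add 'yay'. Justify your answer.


'tunu': move consonant cluster 't' to end and add 'ay': 'unutay'.

unutay


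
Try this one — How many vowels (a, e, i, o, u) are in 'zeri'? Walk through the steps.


Vowels in 'zeri': e, i = 2 vowels.

2


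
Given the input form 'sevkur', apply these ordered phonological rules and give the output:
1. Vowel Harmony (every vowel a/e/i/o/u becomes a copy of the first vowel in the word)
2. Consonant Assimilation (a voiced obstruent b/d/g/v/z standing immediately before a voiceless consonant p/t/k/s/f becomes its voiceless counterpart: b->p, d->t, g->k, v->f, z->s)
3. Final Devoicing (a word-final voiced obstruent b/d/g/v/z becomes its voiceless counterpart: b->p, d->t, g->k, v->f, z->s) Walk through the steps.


Starting form: 'sevkur'
Rule 1: Vowel Harmony: all vowels become 'e' (matching first vowel). 'sevkur' -> 'sevker'
Rule 2: Consonant Assimilation: voiced obstruent before voiceless consonant becomes voiceless ('vk' -> 'fk'). 'sevker' -> 'sefker'
Rule 3: Final Devoicing: final consonant 'r' is not one of the voiced obstruents b/d/g/v/z. No change.
Final form: 'sefker'

sefker


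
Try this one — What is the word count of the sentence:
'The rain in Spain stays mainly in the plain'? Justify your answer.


Split into words: The | rain | in | Spain | stays | mainly | in | the | plain = 9 words.

9


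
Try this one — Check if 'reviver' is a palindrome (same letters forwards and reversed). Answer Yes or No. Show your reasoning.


Forward: 'reviver'
Reversed: 'reviver'
They are identical.

Yes


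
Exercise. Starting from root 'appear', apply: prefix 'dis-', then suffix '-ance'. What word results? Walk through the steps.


Step 1: Add prefix 'dis-' to 'appear' = 'disappear'
Step 2: Add suffix '-ance' to 'disappear' = 'disappearance'

disappearance


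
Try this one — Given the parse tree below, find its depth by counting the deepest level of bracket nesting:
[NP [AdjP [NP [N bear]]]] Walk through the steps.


Count bracket nesting levels:
'[' at pos 0: depth = 1
'[' at pos 4: depth = 2
'[' at pos 10: depth = 3
'[' at pos 14: depth = 4
Maximum depth reached: 4

4


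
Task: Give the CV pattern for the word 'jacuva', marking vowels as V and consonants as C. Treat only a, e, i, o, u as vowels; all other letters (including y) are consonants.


Letter mapping: j = C, a = V, c = C, u = V, v = C, a = V.

CVCVCV


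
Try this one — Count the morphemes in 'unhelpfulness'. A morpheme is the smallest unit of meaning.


Decomposition: un- (prefix) + help (root) + -ful (suffix) + -ness (suffix) = 4 morpheme(s)

4 morphemes


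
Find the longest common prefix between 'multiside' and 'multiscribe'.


Compare from the start: 6 characters match: 'multis'. Mismatch at position 7: 'i' vs 'c'.

multis


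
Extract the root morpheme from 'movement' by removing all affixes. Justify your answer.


Remove suffix '-ment' from 'movement' to get root 'move'.

move


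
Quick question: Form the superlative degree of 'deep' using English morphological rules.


Apply superlative formation (add -est): 'deep' -> 'deepest'.

deepest


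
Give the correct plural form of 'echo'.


Apply rule: Add -es (consonant + o). 'echo' becomes 'echoes'.

echoes


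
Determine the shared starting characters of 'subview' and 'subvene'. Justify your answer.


Compare from the start: 4 characters match: 'subv'. Mismatch at position 5: 'i' vs 'e'.

subv


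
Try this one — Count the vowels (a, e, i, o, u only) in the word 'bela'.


Vowels in 'bela': e, a = 2 vowels.

2


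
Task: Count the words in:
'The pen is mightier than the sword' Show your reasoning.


Split into words: The | pen | is | mightier | than | the | sword = 7 words.

7


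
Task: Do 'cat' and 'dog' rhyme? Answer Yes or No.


Rime (stressed vowel + following sounds) of 'cat': -at = /æt/
Rime of 'dog': -og = /ɒg/
/æt/ and /ɒg/ are different ending sounds, so the words do not rhyme.

No


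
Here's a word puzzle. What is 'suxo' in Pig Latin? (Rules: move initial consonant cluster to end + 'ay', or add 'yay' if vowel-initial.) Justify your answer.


'suxo': move consonant cluster 's' to end and add 'ay': 'uxosay'.

uxosay


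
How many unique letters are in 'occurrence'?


Unique letters in 'occurrence': {c, e, n, o, r, u} = 6 distinct letters.

6


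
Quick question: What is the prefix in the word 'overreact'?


The word 'overreact' = 'over' (prefix) + 'react' (root). The prefix is 'over'.

over


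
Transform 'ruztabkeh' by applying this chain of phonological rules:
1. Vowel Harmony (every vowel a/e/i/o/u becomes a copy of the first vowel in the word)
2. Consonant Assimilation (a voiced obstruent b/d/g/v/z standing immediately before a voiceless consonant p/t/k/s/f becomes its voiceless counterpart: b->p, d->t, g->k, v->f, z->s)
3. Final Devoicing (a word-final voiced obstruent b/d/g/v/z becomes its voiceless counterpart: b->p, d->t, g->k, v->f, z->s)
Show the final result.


Starting form: 'ruztabkeh'
Rule 1: Vowel Harmony: all vowels become 'u' (matching first vowel). 'ruztabkeh' -> 'ruztubkuh'
Rule 2: Consonant Assimilation: voiced obstruent before voiceless consonant becomes voiceless ('zt' -> 'st', 'bk' -> 'pk'). 'ruztubkuh' -> 'rustupkuh'
Rule 3: Final Devoicing: final consonant 'h' is not one of the voiced obstruents b/d/g/v/z. No change.
Final form: 'rustupkuh'

rustupkuh


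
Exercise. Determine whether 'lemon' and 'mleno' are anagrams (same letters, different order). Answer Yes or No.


Sorted letters of 'lemon': 'elmno'
Sorted letters of 'mleno': 'elmno'
They match.

Yes


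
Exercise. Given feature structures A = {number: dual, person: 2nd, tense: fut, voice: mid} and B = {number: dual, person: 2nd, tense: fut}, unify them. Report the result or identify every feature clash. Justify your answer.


Compare features:
number: A=dual vs B=dual -> unified: dual
person: A=2nd vs B=2nd -> unified: 2nd
tense: A=fut vs B=fut -> unified: fut
voice: A=mid vs B=_ -> unified: mid
No clashes found.

Unified: {number: dual, person: 2nd, tense: fut, voice: mid}


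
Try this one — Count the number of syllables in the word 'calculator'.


Break 'calculator' into syllables: cal-cu-la-tor -> cal | cu | la | tor = 4 syllables

4 syllables


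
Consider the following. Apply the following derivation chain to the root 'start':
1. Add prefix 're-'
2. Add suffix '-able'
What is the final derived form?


Step 1: Add prefix 're-' to 'start' = 'restart'
Step 2: Add suffix '-able' to 'restart' = 'restartable'

restartable


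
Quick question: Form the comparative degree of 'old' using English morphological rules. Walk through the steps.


Apply comparative formation (add -er): 'old' -> 'older'.

older


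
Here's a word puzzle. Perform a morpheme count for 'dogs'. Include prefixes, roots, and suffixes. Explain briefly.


Decomposition: dog (root) + -s (plural) = 2 morpheme(s)

2 morphemes


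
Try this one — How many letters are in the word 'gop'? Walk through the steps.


Spell out 'gop' and number each letter: g(1), o(2), p(3). Total: 3 letters.

3


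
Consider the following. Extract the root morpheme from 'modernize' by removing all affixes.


Remove suffix '-ize' from 'modernize' to get root 'modern'.

modern


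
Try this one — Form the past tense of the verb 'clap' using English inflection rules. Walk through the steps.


Apply rule: Double final consonant and add -ed. 'clap' becomes 'clapped'.

clapped


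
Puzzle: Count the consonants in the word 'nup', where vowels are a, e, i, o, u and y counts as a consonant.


Consonants in 'nup': n, p = 2 consonants.

2


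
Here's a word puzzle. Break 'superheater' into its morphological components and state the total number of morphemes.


Step 1: Identify prefix: 'super' (meaning: above)
Step 2: Identify root: 'heat'
Step 3: Identify suffix(es): 'er'
Decomposition: super- (prefix: above) + heat (root) + -er (suffix: one who)
Total morphemes: 3

3 morphemes (super- (prefix: above) + heat (root) + -er (suffix: one who))


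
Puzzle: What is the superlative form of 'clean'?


Apply superlative formation (add -est): 'clean' -> 'cleanest'.

cleanest


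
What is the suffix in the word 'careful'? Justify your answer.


The word 'careful' = 'care' (root) + '-ful' (suffix). The suffix is '-ful'.

ful


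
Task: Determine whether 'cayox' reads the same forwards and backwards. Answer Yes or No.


Forward: 'cayox'
Reversed: 'xoyac'
They differ.

No


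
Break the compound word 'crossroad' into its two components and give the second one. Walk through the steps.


Split 'crossroad' into 'cross' + 'road'. The second part is 'road'.

road


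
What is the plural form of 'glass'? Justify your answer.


Apply rule: Add -es (sibilant/fricative ending). 'glass' becomes 'glasses'.

glasses


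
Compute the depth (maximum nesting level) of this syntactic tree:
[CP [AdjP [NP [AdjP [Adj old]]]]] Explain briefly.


Count bracket nesting levels:
'[' at pos 0: depth = 1
'[' at pos 4: depth = 2
'[' at pos 10: depth = 3
'[' at pos 14: depth = 4
'[' at pos 20: depth = 5
Maximum depth reached: 5

5


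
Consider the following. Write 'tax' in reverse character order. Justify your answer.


Reverse 'tax' character by character: 'xat'.

xat


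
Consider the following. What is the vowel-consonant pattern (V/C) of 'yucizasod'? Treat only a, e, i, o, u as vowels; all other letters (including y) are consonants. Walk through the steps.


Letter mapping: y = C, u = V, c = C, i = V, z = C, a = V, s = C, o = V, d = C.

CVCVCVCVC


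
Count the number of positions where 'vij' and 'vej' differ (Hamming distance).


Alignment:
Position 1: 'v' vs 'v' = match
Position 2: 'i' vs 'e' = DIFFER
Position 3: 'j' vs 'j' = match
Total differences: 1

1


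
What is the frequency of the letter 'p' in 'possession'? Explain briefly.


Letter 'p' in 'possession': found at position(s) 1 = 1 occurrence(s).

1


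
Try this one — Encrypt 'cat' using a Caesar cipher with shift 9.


Shift each letter by 9: c -> l, a -> j, t -> c. Result: 'ljc'.

ljc


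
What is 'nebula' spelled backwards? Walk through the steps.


Reverse 'nebula' character by character: 'aluben'.

aluben


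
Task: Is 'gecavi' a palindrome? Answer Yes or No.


Forward: 'gecavi'
Reversed: 'ivaceg'
They differ.

No


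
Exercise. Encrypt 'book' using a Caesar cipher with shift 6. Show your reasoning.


Shift each letter by 6: b -> h, o -> u, o -> u, k -> q. Result: 'huuq'.

huuq


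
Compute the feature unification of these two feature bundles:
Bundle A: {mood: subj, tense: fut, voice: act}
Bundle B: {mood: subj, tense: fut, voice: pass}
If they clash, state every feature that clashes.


Compare features:
mood: A=subj vs B=subj -> unified: subj
tense: A=fut vs B=fut -> unified: fut
voice: A=act vs B=pass -> CLASH
Clash detected on feature 'voice' (act vs pass); unification fails.

CLASH on 'voice' (act vs pass)


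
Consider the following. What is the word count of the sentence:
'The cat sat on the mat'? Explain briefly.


Split into words: The | cat | sat | on | the | mat = 6 words.

6


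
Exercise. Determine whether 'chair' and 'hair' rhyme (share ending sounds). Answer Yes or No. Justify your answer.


Rime (stressed vowel + following sounds) of 'chair': -air = /ɛər/
Rime of 'hair': -air = /ɛər/
/ɛər/ and /ɛər/ are the same ending sound, so the words rhyme.

Yes


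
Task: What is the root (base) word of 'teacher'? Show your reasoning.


Remove suffix '-er' from 'teacher' to get root 'teach'.

teach


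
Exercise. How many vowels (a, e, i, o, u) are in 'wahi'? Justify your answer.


Vowels in 'wahi': a, i = 2 vowels.

2


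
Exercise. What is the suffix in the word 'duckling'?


The word 'duckling' = 'duck' (root) + '-ling' (suffix). The suffix is '-ling'.

ling


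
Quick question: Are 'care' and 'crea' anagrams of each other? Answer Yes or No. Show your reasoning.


Sorted letters of 'care': 'acer'
Sorted letters of 'crea': 'acer'
They match.

Yes


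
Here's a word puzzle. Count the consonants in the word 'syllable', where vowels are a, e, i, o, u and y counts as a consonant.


Consonants in 'syllable': s, y, l, l, b, l = 6 consonants.

6


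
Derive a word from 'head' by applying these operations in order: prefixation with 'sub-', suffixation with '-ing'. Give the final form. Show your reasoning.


Step 1: Add prefix 'sub-' to 'head' = 'subhead'
Step 2: Add suffix '-ing' to 'subhead' = 'subheading'

subheading


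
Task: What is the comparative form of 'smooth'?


Apply comparative formation (add -er): 'smooth' -> 'smoother'.

smoother


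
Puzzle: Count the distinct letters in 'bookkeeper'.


Unique letters in 'bookkeeper': {b, e, k, o, p, r} = 6 distinct letters.

6


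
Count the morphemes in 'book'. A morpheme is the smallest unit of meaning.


Decomposition: book (free morpheme) = 1 morpheme(s)

1 morphemes


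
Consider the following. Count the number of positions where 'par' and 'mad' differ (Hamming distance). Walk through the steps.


Alignment:
Position 1: 'p' vs 'm' = DIFFER
Position 2: 'a' vs 'a' = match
Position 3: 'r' vs 'd' = DIFFER
Total differences: 2

2


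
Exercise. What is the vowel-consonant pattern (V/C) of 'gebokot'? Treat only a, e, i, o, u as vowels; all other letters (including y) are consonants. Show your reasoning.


Letter mapping: g = C, e = V, b = C, o = V, k = C, o = V, t = C.

CVCVCVC


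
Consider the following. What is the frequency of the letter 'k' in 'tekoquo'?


Letter 'k' in 'tekoquo': found at position(s) 3 = 1 occurrence(s).

1


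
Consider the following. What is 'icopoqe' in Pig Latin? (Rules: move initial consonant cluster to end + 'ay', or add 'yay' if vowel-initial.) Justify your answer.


'icopoqe' starts with a vowel, so add 'yay': 'icopoqeyay'.

icopoqeyay


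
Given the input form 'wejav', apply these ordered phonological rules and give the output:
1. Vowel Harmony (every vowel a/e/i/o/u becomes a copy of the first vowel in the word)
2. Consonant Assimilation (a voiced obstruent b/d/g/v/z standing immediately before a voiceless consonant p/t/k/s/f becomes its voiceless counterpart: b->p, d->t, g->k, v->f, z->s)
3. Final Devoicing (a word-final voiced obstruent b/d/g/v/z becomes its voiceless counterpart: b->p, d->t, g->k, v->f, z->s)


Starting form: 'wejav'
Rule 1: Vowel Harmony: all vowels become 'e' (matching first vowel). 'wejav' -> 'wejev'
Rule 2: Consonant Assimilation: no voiced obstruent (b/d/g/v/z) stands immediately before a voiceless consonant (p/t/k/s/f). No change.
Rule 3: Final Devoicing: word-final voiced obstruent 'v' becomes voiceless 'f'. 'wejev' -> 'wejef'
Final form: 'wejef'

wejef


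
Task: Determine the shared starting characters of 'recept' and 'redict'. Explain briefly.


Compare from the start: 2 characters match: 're'. Mismatch at position 3: 'c' vs 'd'.

re


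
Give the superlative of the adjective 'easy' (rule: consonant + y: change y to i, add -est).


Apply superlative formation (consonant + y: change y to i, add -est): 'easy' -> 'easiest'.

easiest


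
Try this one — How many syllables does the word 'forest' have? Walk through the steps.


Break 'forest' into syllables: for-est -> for | est = 2 syllables

2 syllables


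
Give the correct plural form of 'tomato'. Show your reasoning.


Apply rule: Add -es (consonant + o). 'tomato' becomes 'tomatoes'.

tomatoes


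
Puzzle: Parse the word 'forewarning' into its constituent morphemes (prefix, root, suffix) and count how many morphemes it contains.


Step 1: Identify prefix: 'fore' (meaning: before/front)
Step 2: Identify root: 'warn'
Step 3: Identify suffix(es): 'ing'
Decomposition: fore- (prefix: before/front) + warn (root) + -ing (suffix: ongoing action)
Total morphemes: 3

3 morphemes (fore- (prefix: before/front) + warn (root) + -ing (suffix: ongoing action))


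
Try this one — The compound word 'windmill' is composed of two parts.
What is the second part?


Split 'windmill' into 'wind' + 'mill'. The second part is 'mill'.

mill


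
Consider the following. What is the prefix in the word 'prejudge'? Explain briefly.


The word 'prejudge' = 'pre' (prefix) + 'judge' (root). The prefix is 'pre'.

pre


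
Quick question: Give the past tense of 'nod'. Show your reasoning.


Apply rule: Double final consonant and add -ed. 'nod' becomes 'nodded'.

nodded


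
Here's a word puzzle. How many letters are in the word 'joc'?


Spell out 'joc' and number each letter: j(1), o(2), c(3). Total: 3 letters.

3


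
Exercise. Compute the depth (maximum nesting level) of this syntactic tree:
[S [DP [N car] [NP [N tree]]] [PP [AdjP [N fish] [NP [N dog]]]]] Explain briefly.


Count bracket nesting levels:
'[' at pos 0: depth = 1
'[' at pos 3: depth = 2
'[' at pos 7: depth = 3
'[' at pos 15: depth = 3
'[' at pos 19: depth = 4
'[' at pos 30: depth = 2
'[' at pos 34: depth = 3
'[' at pos 40: depth = 4
'[' at pos 49: depth = 4
'[' at pos 53: depth = 5
Maximum depth reached: 5

5


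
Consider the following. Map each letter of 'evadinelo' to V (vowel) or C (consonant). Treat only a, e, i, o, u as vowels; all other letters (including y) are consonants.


Letter mapping: e = V, v = C, a = V, d = C, i = V, n = C, e = V, l = C, o = V.

VCVCVCVCV


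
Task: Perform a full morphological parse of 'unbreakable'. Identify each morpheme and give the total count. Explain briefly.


Step 1: Identify prefix: 'un' (meaning: not/reverse)
Step 2: Identify root: 'break'
Step 3: Identify suffix(es): 'able'
Decomposition: un- (prefix: not/reverse) + break (root) + -able (suffix: capable of)
Total morphemes: 3

3 morphemes (un- (prefix: not/reverse) + break (root) + -able (suffix: capable of))


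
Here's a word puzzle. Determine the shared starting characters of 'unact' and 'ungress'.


Compare from the start: 2 characters match: 'un'. Mismatch at position 3: 'a' vs 'g'.

un


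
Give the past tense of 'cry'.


Apply rule: Change -y to -ied. 'cry' becomes 'cried'.

cried


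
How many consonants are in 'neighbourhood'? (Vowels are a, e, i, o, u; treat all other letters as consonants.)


Consonants in 'neighbourhood': n, g, h, b, r, h, d = 7 consonants.

7


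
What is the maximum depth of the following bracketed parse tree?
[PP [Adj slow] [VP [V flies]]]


Count bracket nesting levels:
'[' at pos 0: depth = 1
'[' at pos 4: depth = 2
'[' at pos 15: depth = 2
'[' at pos 19: depth = 3
Maximum depth reached: 3

3


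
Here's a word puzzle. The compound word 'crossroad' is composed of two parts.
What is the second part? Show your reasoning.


Split 'crossroad' into 'cross' + 'road'. The second part is 'road'.

road


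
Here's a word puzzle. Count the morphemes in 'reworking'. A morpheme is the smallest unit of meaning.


Decomposition: re- (prefix) + work (root) + -ing (suffix) = 3 morpheme(s)

3 morphemes


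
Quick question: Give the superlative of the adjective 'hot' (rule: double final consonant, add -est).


Apply superlative formation (double final consonant, add -est): 'hot' -> 'hottest'.

hottest


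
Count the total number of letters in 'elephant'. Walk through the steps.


Spell out 'elephant' and number each letter: e(1), l(2), e(3), p(4), h(5), a(6), n(7), t(8). Total: 8 letters.

8


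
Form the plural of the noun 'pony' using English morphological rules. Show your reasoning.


Apply rule: Change -y to -ies (consonant + y). 'pony' becomes 'ponies'.

ponies


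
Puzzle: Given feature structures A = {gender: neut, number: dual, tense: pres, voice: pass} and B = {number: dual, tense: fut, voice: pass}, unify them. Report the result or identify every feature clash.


Compare features:
gender: A=neut vs B=_ -> unified: neut
number: A=dual vs B=dual -> unified: dual
tense: A=pres vs B=fut -> CLASH
voice: A=pass vs B=pass -> unified: pass
Clash detected on feature 'tense' (pres vs fut); unification fails.

CLASH on 'tense' (pres vs fut)


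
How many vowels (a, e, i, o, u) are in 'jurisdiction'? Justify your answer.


Vowels in 'jurisdiction': u, i, i, i, o = 5 vowels.

5


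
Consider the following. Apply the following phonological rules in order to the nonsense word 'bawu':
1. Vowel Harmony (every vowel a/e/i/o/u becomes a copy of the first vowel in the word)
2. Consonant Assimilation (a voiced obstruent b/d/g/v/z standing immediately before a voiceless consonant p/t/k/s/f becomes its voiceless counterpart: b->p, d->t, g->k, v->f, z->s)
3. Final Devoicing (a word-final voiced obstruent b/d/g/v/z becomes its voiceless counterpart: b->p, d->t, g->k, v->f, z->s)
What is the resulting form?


Starting form: 'bawu'
Rule 1: Vowel Harmony: all vowels become 'a' (matching first vowel). 'bawu' -> 'bawa'
Rule 2: Consonant Assimilation: no voiced obstruent (b/d/g/v/z) stands immediately before a voiceless consonant (p/t/k/s/f). No change.
Rule 3: Final Devoicing: the word ends in the vowel 'a', not a consonant. No change.
Final form: 'bawa'

bawa


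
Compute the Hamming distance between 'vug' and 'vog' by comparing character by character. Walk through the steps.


Alignment:
Position 1: 'v' vs 'v' = match
Position 2: 'u' vs 'o' = DIFFER
Position 3: 'g' vs 'g' = match
Total differences: 1

1


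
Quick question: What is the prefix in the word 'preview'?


The word 'preview' = 'pre' (prefix) + 'view' (root). The prefix is 'pre'.

pre


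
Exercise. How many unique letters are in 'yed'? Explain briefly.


Unique letters in 'yed': {d, e, y} = 3 distinct letters.

3


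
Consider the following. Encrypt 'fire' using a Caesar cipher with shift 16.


Shift each letter by 16: f -> v, i -> y, r -> h, e -> u. Result: 'vyhu'.

vyhu


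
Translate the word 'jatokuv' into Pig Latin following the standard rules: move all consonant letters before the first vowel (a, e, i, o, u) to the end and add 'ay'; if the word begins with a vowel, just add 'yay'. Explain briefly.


'jatokuv': move consonant cluster 'j' to end and add 'ay': 'atokuvjay'.

atokuvjay


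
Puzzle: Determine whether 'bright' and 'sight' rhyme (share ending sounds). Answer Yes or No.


Rime (stressed vowel + following sounds) of 'bright': -ight = /aɪt/
Rime of 'sight': -ight = /aɪt/
/aɪt/ and /aɪt/ are the same ending sound, so the words rhyme.

Yes


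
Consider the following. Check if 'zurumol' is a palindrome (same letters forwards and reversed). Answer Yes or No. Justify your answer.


Forward: 'zurumol'
Reversed: 'lomuruz'
They differ.

No


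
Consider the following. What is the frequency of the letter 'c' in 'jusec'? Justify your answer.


Letter 'c' in 'jusec': found at position(s) 5 = 1 occurrence(s).

1


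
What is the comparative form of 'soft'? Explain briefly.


Apply comparative formation (add -er): 'soft' -> 'softer'.

softer


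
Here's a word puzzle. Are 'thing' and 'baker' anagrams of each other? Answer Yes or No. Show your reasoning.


Sorted letters of 'thing': 'ghint'
Sorted letters of 'baker': 'abekr'
They do not match.

No


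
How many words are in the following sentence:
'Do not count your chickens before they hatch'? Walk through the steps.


Split into words: Do | not | count | your | chickens | before | they | hatch = 8 words.

8


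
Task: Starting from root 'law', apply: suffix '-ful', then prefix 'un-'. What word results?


Step 1: Add suffix '-ful' to 'law' = 'lawful'
Step 2: Add prefix 'un-' to 'lawful' = 'unlawful'

unlawful


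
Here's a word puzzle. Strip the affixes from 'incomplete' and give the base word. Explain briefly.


Remove prefix 'in' from 'incomplete' to get root 'complete'.

complete


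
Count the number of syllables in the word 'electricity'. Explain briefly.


Break 'electricity' into syllables: e-lec-tric-i-ty -> e | lec | tric | i | ty = 5 syllables

5 syllables


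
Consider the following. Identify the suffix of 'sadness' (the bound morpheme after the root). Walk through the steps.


The word 'sadness' = 'sad' (root) + '-ness' (suffix). The suffix is '-ness'.

ness


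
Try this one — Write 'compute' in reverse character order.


Reverse 'compute' character by character: 'etupmoc'.

etupmoc


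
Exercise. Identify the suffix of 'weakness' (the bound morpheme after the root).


The word 'weakness' = 'weak' (root) + '-ness' (suffix). The suffix is '-ness'.

ness


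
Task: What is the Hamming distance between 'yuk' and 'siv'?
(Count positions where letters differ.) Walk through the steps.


Alignment:
Position 1: 'y' vs 's' = DIFFER
Position 2: 'u' vs 'i' = DIFFER
Position 3: 'k' vs 'v' = DIFFER
Total differences: 3

3


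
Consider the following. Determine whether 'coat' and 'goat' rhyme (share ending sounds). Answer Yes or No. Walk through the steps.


Rime (stressed vowel + following sounds) of 'coat': -oat = /oʊt/
Rime of 'goat': -oat = /oʊt/
/oʊt/ and /oʊt/ are the same ending sound, so the words rhyme.

Yes


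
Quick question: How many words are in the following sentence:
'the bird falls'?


Split into words: the | bird | falls = 3 words.

3


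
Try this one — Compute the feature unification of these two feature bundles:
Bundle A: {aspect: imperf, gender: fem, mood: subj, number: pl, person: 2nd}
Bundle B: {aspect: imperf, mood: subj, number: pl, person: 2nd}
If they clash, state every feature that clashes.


Compare features:
aspect: A=imperf vs B=imperf -> unified: imperf
gender: A=fem vs B=_ -> unified: fem
mood: A=subj vs B=subj -> unified: subj
number: A=pl vs B=pl -> unified: pl
person: A=2nd vs B=2nd -> unified: 2nd
No clashes found.

Unified: {aspect: imperf, gender: fem, mood: subj, number: pl, person: 2nd}


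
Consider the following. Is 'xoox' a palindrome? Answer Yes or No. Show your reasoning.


Forward: 'xoox'
Reversed: 'xoox'
They are identical.

Yes


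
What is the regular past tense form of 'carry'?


Apply rule: Change -y to -ied. 'carry' becomes 'carried'.

carried


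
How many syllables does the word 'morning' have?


Break 'morning' into syllables: morn-ing -> morn | ing = 2 syllables

2 syllables


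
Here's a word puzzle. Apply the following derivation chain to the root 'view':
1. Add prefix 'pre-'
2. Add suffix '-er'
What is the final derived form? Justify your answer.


Step 1: Add prefix 'pre-' to 'view' = 'preview'
Step 2: Add suffix '-er' to 'preview' = 'previewer'

previewer


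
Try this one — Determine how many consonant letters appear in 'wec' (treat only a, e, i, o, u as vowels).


Consonants in 'wec': w, c = 2 consonants.

2


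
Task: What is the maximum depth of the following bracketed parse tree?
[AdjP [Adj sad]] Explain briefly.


Count bracket nesting levels:
'[' at pos 0: depth = 1
'[' at pos 6: depth = 2
Maximum depth reached: 2

2


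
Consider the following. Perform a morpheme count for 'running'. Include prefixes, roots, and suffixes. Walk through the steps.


Decomposition: run (root) + -ing (suffix) = 2 morpheme(s)

2 morphemes


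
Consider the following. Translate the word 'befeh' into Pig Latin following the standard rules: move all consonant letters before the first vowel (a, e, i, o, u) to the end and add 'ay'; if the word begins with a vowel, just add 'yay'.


'befeh': move consonant cluster 'b' to end and add 'ay': 'efehbay'.

efehbay


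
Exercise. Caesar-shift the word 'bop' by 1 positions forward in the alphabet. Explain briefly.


Shift each letter by 1: b -> c, o -> p, p -> q. Result: 'cpq'.

cpq


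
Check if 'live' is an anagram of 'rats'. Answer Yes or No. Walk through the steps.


Sorted letters of 'live': 'eilv'
Sorted letters of 'rats': 'arst'
They do not match.

No


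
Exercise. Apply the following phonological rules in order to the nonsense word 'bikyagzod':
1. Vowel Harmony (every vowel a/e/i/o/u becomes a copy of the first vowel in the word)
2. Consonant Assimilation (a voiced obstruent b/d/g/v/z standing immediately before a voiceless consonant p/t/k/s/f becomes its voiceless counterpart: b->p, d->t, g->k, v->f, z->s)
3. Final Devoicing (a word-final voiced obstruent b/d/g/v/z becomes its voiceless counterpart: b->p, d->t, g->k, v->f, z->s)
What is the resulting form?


Starting form: 'bikyagzod'
Rule 1: Vowel Harmony: all vowels become 'i' (matching first vowel). 'bikyagzod' -> 'bikyigzid'
Rule 2: Consonant Assimilation: no voiced obstruent (b/d/g/v/z) stands immediately before a voiceless consonant (p/t/k/s/f). No change.
Rule 3: Final Devoicing: word-final voiced obstruent 'd' becomes voiceless 't'. 'bikyigzid' -> 'bikyigzit'
Final form: 'bikyigzit'

bikyigzit
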